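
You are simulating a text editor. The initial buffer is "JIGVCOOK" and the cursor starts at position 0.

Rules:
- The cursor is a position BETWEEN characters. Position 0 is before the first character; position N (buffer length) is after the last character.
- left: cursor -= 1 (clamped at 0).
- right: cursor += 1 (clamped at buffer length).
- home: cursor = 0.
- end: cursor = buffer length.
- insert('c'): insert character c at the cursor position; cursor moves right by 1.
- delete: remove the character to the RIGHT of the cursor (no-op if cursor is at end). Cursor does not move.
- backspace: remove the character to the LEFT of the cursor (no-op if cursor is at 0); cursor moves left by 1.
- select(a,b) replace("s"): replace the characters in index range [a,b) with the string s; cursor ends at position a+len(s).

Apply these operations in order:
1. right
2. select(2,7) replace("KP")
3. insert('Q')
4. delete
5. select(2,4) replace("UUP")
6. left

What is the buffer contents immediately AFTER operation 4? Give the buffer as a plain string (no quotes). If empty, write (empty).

Answer: JIKPQ

Derivation:
After op 1 (right): buf='JIGVCOOK' cursor=1
After op 2 (select(2,7) replace("KP")): buf='JIKPK' cursor=4
After op 3 (insert('Q')): buf='JIKPQK' cursor=5
After op 4 (delete): buf='JIKPQ' cursor=5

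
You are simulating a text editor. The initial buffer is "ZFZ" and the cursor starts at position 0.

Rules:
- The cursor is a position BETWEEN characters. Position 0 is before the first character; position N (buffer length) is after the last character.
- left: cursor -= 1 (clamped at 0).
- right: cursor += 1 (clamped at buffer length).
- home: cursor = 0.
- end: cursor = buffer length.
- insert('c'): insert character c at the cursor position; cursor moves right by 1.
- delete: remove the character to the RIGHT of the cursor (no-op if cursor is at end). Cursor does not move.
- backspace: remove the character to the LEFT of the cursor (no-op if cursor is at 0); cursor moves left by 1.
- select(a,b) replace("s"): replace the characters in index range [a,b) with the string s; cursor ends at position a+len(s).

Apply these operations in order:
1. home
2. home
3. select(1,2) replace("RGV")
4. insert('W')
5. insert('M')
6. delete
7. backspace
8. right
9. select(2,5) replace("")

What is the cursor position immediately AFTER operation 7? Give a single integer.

After op 1 (home): buf='ZFZ' cursor=0
After op 2 (home): buf='ZFZ' cursor=0
After op 3 (select(1,2) replace("RGV")): buf='ZRGVZ' cursor=4
After op 4 (insert('W')): buf='ZRGVWZ' cursor=5
After op 5 (insert('M')): buf='ZRGVWMZ' cursor=6
After op 6 (delete): buf='ZRGVWM' cursor=6
After op 7 (backspace): buf='ZRGVW' cursor=5

Answer: 5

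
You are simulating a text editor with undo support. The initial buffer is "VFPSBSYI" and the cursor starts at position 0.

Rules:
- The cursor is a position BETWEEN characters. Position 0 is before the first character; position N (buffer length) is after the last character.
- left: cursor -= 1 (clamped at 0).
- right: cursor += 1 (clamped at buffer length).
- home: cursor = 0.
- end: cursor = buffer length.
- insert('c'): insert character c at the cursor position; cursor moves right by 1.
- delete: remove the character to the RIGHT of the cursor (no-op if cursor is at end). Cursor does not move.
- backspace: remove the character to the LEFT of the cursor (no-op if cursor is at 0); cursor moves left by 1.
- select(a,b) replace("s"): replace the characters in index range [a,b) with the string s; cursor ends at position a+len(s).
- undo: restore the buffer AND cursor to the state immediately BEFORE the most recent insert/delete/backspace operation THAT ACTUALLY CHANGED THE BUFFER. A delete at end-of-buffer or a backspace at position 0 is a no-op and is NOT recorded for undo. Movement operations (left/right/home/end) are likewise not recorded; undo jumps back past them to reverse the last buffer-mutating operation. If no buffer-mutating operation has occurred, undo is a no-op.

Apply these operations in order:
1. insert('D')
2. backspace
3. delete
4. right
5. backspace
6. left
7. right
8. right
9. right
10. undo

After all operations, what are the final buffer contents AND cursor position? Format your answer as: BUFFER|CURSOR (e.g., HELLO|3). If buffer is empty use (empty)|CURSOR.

Answer: FPSBSYI|1

Derivation:
After op 1 (insert('D')): buf='DVFPSBSYI' cursor=1
After op 2 (backspace): buf='VFPSBSYI' cursor=0
After op 3 (delete): buf='FPSBSYI' cursor=0
After op 4 (right): buf='FPSBSYI' cursor=1
After op 5 (backspace): buf='PSBSYI' cursor=0
After op 6 (left): buf='PSBSYI' cursor=0
After op 7 (right): buf='PSBSYI' cursor=1
After op 8 (right): buf='PSBSYI' cursor=2
After op 9 (right): buf='PSBSYI' cursor=3
After op 10 (undo): buf='FPSBSYI' cursor=1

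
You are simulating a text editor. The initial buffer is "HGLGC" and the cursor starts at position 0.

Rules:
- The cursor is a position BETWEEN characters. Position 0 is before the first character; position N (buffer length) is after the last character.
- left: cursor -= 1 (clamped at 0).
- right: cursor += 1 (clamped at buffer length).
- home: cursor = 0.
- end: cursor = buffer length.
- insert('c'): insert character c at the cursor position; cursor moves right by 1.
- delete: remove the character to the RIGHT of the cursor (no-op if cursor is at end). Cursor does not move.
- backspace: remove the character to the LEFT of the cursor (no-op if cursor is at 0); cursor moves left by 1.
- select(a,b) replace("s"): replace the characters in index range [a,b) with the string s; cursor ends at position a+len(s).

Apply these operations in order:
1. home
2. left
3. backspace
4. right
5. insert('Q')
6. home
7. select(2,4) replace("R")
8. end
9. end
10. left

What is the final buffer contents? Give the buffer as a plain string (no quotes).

After op 1 (home): buf='HGLGC' cursor=0
After op 2 (left): buf='HGLGC' cursor=0
After op 3 (backspace): buf='HGLGC' cursor=0
After op 4 (right): buf='HGLGC' cursor=1
After op 5 (insert('Q')): buf='HQGLGC' cursor=2
After op 6 (home): buf='HQGLGC' cursor=0
After op 7 (select(2,4) replace("R")): buf='HQRGC' cursor=3
After op 8 (end): buf='HQRGC' cursor=5
After op 9 (end): buf='HQRGC' cursor=5
After op 10 (left): buf='HQRGC' cursor=4

Answer: HQRGC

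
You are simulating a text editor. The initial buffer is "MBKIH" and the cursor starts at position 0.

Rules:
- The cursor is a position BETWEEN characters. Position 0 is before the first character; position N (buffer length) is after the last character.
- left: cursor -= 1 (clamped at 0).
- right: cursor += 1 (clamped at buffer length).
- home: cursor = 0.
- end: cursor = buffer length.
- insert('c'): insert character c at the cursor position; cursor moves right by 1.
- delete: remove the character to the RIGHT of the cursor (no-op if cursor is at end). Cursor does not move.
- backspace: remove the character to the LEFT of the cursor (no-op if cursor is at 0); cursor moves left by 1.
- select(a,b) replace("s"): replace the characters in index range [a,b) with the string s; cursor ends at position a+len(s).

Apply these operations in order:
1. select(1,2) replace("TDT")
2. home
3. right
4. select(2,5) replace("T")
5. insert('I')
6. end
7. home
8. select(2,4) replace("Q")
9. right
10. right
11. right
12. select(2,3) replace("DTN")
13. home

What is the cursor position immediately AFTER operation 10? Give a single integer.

After op 1 (select(1,2) replace("TDT")): buf='MTDTKIH' cursor=4
After op 2 (home): buf='MTDTKIH' cursor=0
After op 3 (right): buf='MTDTKIH' cursor=1
After op 4 (select(2,5) replace("T")): buf='MTTIH' cursor=3
After op 5 (insert('I')): buf='MTTIIH' cursor=4
After op 6 (end): buf='MTTIIH' cursor=6
After op 7 (home): buf='MTTIIH' cursor=0
After op 8 (select(2,4) replace("Q")): buf='MTQIH' cursor=3
After op 9 (right): buf='MTQIH' cursor=4
After op 10 (right): buf='MTQIH' cursor=5

Answer: 5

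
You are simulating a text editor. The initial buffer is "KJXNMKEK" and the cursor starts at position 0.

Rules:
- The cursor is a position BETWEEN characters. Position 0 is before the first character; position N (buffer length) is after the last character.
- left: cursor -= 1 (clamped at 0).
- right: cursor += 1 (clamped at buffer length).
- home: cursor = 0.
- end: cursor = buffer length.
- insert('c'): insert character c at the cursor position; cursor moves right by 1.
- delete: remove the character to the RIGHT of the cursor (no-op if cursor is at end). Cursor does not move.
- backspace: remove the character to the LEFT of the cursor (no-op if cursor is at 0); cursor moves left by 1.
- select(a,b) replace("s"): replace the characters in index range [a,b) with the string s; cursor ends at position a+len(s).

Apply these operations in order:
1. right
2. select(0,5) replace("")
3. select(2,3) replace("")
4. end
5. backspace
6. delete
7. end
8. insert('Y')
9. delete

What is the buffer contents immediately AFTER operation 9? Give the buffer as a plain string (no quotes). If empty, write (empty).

Answer: KY

Derivation:
After op 1 (right): buf='KJXNMKEK' cursor=1
After op 2 (select(0,5) replace("")): buf='KEK' cursor=0
After op 3 (select(2,3) replace("")): buf='KE' cursor=2
After op 4 (end): buf='KE' cursor=2
After op 5 (backspace): buf='K' cursor=1
After op 6 (delete): buf='K' cursor=1
After op 7 (end): buf='K' cursor=1
After op 8 (insert('Y')): buf='KY' cursor=2
After op 9 (delete): buf='KY' cursor=2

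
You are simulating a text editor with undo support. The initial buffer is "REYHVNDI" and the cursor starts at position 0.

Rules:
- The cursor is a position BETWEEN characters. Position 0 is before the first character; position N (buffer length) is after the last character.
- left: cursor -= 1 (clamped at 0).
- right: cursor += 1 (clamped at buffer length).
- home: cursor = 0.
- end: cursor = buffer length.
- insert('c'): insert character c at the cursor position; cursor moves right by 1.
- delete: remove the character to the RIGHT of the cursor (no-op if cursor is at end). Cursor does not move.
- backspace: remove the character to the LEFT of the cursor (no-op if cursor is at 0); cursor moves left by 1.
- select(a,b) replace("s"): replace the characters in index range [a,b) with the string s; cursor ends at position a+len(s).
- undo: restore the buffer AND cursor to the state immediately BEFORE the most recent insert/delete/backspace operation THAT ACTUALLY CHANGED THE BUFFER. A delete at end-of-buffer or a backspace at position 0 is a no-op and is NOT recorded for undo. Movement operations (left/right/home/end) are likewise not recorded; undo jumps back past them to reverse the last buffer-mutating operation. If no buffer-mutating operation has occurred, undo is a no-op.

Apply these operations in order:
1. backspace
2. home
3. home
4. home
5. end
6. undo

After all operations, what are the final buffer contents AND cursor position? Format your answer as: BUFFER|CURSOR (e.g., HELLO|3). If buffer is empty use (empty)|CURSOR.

After op 1 (backspace): buf='REYHVNDI' cursor=0
After op 2 (home): buf='REYHVNDI' cursor=0
After op 3 (home): buf='REYHVNDI' cursor=0
After op 4 (home): buf='REYHVNDI' cursor=0
After op 5 (end): buf='REYHVNDI' cursor=8
After op 6 (undo): buf='REYHVNDI' cursor=8

Answer: REYHVNDI|8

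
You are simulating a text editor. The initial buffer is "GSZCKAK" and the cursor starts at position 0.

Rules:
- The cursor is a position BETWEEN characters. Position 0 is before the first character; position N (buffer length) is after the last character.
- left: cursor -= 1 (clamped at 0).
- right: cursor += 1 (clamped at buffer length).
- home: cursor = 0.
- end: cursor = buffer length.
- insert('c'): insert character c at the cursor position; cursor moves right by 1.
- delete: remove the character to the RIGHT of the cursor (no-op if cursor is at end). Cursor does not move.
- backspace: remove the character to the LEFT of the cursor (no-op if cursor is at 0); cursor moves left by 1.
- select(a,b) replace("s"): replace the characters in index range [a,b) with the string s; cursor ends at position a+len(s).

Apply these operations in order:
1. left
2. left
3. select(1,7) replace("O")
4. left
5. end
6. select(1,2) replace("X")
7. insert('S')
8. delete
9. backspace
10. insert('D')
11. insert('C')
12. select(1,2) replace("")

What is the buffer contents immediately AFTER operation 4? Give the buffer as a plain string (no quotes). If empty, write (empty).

Answer: GO

Derivation:
After op 1 (left): buf='GSZCKAK' cursor=0
After op 2 (left): buf='GSZCKAK' cursor=0
After op 3 (select(1,7) replace("O")): buf='GO' cursor=2
After op 4 (left): buf='GO' cursor=1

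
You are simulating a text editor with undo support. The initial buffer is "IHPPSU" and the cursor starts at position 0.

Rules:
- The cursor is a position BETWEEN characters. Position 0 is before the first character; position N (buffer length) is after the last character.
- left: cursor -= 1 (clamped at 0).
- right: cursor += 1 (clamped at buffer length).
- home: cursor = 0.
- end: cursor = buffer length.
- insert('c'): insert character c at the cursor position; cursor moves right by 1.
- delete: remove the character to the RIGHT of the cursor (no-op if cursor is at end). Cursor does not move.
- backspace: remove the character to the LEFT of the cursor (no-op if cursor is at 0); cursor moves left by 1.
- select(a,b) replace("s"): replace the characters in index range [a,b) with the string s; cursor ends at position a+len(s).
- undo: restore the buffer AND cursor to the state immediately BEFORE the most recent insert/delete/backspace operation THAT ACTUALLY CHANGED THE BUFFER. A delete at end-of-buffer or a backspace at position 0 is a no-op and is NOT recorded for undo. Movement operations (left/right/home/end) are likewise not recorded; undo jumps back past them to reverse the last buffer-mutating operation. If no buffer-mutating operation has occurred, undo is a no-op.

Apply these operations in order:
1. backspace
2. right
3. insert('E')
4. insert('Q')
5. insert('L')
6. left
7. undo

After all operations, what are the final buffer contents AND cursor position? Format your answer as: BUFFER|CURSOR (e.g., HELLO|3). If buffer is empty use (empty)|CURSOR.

Answer: IEQHPPSU|3

Derivation:
After op 1 (backspace): buf='IHPPSU' cursor=0
After op 2 (right): buf='IHPPSU' cursor=1
After op 3 (insert('E')): buf='IEHPPSU' cursor=2
After op 4 (insert('Q')): buf='IEQHPPSU' cursor=3
After op 5 (insert('L')): buf='IEQLHPPSU' cursor=4
After op 6 (left): buf='IEQLHPPSU' cursor=3
After op 7 (undo): buf='IEQHPPSU' cursor=3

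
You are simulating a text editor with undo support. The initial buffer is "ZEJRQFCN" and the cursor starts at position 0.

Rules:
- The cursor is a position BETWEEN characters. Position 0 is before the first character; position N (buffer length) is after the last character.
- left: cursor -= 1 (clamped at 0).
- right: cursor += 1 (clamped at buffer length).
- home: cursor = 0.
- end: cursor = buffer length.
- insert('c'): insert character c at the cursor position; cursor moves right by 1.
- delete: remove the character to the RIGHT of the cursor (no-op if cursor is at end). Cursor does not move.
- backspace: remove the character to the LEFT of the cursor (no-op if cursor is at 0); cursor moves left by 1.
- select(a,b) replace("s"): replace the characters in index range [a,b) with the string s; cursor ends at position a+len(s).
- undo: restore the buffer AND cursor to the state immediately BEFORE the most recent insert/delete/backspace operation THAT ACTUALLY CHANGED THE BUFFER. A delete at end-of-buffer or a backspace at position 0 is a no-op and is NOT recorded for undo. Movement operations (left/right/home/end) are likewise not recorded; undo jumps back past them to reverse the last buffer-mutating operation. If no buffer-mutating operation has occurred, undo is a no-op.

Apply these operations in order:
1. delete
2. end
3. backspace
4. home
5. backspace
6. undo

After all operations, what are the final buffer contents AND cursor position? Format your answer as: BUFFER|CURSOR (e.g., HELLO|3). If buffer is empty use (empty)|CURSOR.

After op 1 (delete): buf='EJRQFCN' cursor=0
After op 2 (end): buf='EJRQFCN' cursor=7
After op 3 (backspace): buf='EJRQFC' cursor=6
After op 4 (home): buf='EJRQFC' cursor=0
After op 5 (backspace): buf='EJRQFC' cursor=0
After op 6 (undo): buf='EJRQFCN' cursor=7

Answer: EJRQFCN|7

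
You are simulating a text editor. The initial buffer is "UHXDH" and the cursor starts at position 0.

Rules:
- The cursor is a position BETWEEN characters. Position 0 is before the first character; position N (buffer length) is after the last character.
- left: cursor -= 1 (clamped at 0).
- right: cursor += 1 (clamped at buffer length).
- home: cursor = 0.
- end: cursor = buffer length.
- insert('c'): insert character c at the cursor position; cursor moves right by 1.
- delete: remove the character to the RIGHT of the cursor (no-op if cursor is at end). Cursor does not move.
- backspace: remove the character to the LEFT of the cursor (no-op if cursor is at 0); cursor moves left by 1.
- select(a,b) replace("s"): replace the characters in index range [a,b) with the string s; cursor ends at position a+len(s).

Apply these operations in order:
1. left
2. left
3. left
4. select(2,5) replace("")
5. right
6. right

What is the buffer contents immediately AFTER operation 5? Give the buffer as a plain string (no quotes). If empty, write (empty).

After op 1 (left): buf='UHXDH' cursor=0
After op 2 (left): buf='UHXDH' cursor=0
After op 3 (left): buf='UHXDH' cursor=0
After op 4 (select(2,5) replace("")): buf='UH' cursor=2
After op 5 (right): buf='UH' cursor=2

Answer: UH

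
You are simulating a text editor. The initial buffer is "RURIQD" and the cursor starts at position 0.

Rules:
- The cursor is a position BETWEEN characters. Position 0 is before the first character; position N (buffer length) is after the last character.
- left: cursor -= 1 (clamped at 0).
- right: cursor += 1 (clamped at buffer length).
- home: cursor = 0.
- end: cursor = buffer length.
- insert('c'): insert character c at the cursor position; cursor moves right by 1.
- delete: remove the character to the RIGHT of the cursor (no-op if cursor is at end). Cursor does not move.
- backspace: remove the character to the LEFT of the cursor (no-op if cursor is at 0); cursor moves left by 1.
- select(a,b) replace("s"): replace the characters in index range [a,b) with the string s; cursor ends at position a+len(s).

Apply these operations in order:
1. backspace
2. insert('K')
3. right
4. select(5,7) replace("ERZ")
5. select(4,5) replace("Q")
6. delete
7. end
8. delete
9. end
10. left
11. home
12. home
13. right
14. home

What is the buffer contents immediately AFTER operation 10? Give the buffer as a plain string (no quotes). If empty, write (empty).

Answer: KRURQRZ

Derivation:
After op 1 (backspace): buf='RURIQD' cursor=0
After op 2 (insert('K')): buf='KRURIQD' cursor=1
After op 3 (right): buf='KRURIQD' cursor=2
After op 4 (select(5,7) replace("ERZ")): buf='KRURIERZ' cursor=8
After op 5 (select(4,5) replace("Q")): buf='KRURQERZ' cursor=5
After op 6 (delete): buf='KRURQRZ' cursor=5
After op 7 (end): buf='KRURQRZ' cursor=7
After op 8 (delete): buf='KRURQRZ' cursor=7
After op 9 (end): buf='KRURQRZ' cursor=7
After op 10 (left): buf='KRURQRZ' cursor=6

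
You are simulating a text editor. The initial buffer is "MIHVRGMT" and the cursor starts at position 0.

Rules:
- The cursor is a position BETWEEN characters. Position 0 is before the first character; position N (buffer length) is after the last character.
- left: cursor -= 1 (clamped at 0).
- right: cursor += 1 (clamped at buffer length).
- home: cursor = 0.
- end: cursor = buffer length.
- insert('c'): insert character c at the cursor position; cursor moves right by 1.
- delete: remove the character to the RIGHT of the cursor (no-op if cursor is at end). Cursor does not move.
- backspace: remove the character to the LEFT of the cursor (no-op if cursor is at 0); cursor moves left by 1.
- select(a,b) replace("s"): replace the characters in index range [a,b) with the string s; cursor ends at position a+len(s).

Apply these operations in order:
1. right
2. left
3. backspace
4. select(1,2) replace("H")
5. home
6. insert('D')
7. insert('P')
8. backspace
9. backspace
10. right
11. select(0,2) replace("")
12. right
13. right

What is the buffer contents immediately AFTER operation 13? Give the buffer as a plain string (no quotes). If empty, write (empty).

Answer: HVRGMT

Derivation:
After op 1 (right): buf='MIHVRGMT' cursor=1
After op 2 (left): buf='MIHVRGMT' cursor=0
After op 3 (backspace): buf='MIHVRGMT' cursor=0
After op 4 (select(1,2) replace("H")): buf='MHHVRGMT' cursor=2
After op 5 (home): buf='MHHVRGMT' cursor=0
After op 6 (insert('D')): buf='DMHHVRGMT' cursor=1
After op 7 (insert('P')): buf='DPMHHVRGMT' cursor=2
After op 8 (backspace): buf='DMHHVRGMT' cursor=1
After op 9 (backspace): buf='MHHVRGMT' cursor=0
After op 10 (right): buf='MHHVRGMT' cursor=1
After op 11 (select(0,2) replace("")): buf='HVRGMT' cursor=0
After op 12 (right): buf='HVRGMT' cursor=1
After op 13 (right): buf='HVRGMT' cursor=2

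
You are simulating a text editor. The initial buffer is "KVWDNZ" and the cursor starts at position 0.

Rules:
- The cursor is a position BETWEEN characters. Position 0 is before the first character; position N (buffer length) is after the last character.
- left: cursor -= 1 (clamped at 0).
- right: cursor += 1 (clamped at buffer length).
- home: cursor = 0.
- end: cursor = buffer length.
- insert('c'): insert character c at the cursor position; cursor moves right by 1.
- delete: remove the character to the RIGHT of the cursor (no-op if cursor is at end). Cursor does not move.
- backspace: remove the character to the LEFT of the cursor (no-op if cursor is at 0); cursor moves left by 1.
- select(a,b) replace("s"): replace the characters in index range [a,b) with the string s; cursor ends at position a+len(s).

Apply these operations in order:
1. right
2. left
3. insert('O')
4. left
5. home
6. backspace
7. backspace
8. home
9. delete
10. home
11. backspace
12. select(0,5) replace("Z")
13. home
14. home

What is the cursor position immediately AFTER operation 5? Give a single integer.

After op 1 (right): buf='KVWDNZ' cursor=1
After op 2 (left): buf='KVWDNZ' cursor=0
After op 3 (insert('O')): buf='OKVWDNZ' cursor=1
After op 4 (left): buf='OKVWDNZ' cursor=0
After op 5 (home): buf='OKVWDNZ' cursor=0

Answer: 0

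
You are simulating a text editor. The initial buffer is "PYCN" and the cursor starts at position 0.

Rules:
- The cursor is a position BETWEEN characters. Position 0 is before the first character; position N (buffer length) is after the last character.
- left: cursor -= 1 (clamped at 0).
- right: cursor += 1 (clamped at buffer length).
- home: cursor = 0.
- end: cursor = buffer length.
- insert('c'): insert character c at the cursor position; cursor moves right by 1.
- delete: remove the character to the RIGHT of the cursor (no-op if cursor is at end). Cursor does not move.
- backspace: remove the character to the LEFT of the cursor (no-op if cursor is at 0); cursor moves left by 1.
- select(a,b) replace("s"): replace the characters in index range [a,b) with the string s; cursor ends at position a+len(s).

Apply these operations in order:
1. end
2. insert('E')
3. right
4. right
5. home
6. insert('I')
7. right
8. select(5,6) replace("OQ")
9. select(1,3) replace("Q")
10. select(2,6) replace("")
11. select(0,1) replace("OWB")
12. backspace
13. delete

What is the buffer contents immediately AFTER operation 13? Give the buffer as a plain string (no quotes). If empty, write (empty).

After op 1 (end): buf='PYCN' cursor=4
After op 2 (insert('E')): buf='PYCNE' cursor=5
After op 3 (right): buf='PYCNE' cursor=5
After op 4 (right): buf='PYCNE' cursor=5
After op 5 (home): buf='PYCNE' cursor=0
After op 6 (insert('I')): buf='IPYCNE' cursor=1
After op 7 (right): buf='IPYCNE' cursor=2
After op 8 (select(5,6) replace("OQ")): buf='IPYCNOQ' cursor=7
After op 9 (select(1,3) replace("Q")): buf='IQCNOQ' cursor=2
After op 10 (select(2,6) replace("")): buf='IQ' cursor=2
After op 11 (select(0,1) replace("OWB")): buf='OWBQ' cursor=3
After op 12 (backspace): buf='OWQ' cursor=2
After op 13 (delete): buf='OW' cursor=2

Answer: OW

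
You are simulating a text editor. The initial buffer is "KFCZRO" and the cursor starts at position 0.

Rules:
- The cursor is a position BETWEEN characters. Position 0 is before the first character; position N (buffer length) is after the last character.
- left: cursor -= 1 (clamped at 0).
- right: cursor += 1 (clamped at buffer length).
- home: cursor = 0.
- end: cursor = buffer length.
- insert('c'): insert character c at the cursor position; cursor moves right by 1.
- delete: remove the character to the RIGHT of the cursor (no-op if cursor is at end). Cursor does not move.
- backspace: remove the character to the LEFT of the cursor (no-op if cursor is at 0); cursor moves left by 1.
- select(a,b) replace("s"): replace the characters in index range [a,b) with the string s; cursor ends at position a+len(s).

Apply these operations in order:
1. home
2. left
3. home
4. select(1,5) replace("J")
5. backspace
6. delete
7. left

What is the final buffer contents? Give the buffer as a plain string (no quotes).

Answer: K

Derivation:
After op 1 (home): buf='KFCZRO' cursor=0
After op 2 (left): buf='KFCZRO' cursor=0
After op 3 (home): buf='KFCZRO' cursor=0
After op 4 (select(1,5) replace("J")): buf='KJO' cursor=2
After op 5 (backspace): buf='KO' cursor=1
After op 6 (delete): buf='K' cursor=1
After op 7 (left): buf='K' cursor=0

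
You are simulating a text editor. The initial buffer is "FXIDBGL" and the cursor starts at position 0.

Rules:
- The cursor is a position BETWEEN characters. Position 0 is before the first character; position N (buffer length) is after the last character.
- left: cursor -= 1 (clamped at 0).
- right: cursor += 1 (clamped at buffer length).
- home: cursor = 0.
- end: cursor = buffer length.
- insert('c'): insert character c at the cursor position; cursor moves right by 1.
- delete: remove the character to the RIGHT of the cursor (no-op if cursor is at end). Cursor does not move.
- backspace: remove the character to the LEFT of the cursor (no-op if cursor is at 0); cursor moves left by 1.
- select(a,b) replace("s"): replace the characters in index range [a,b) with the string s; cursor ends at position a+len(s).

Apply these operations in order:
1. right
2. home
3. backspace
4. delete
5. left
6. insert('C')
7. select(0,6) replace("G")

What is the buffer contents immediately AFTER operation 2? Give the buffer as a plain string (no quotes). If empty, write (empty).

Answer: FXIDBGL

Derivation:
After op 1 (right): buf='FXIDBGL' cursor=1
After op 2 (home): buf='FXIDBGL' cursor=0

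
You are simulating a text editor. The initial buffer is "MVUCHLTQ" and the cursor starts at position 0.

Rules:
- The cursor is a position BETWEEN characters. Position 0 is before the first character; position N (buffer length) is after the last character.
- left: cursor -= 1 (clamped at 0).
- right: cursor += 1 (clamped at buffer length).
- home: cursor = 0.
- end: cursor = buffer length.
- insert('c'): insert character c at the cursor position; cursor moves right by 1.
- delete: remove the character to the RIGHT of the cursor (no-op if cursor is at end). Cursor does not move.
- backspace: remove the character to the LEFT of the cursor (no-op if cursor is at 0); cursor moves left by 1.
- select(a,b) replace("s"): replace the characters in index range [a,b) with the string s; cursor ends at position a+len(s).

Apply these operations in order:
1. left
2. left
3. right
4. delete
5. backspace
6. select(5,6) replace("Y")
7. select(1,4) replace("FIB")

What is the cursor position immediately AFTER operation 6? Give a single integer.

After op 1 (left): buf='MVUCHLTQ' cursor=0
After op 2 (left): buf='MVUCHLTQ' cursor=0
After op 3 (right): buf='MVUCHLTQ' cursor=1
After op 4 (delete): buf='MUCHLTQ' cursor=1
After op 5 (backspace): buf='UCHLTQ' cursor=0
After op 6 (select(5,6) replace("Y")): buf='UCHLTY' cursor=6

Answer: 6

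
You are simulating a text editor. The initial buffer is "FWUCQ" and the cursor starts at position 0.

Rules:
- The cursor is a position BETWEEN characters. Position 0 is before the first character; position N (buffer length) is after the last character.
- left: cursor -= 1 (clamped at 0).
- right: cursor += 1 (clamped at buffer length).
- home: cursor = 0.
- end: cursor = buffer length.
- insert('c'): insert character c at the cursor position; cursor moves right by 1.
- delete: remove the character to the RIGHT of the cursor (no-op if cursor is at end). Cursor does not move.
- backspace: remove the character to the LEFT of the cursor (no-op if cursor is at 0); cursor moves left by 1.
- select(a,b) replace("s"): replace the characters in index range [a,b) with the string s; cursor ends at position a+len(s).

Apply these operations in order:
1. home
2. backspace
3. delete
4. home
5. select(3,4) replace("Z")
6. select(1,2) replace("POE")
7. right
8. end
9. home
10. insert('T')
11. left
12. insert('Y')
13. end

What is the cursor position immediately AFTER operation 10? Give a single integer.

After op 1 (home): buf='FWUCQ' cursor=0
After op 2 (backspace): buf='FWUCQ' cursor=0
After op 3 (delete): buf='WUCQ' cursor=0
After op 4 (home): buf='WUCQ' cursor=0
After op 5 (select(3,4) replace("Z")): buf='WUCZ' cursor=4
After op 6 (select(1,2) replace("POE")): buf='WPOECZ' cursor=4
After op 7 (right): buf='WPOECZ' cursor=5
After op 8 (end): buf='WPOECZ' cursor=6
After op 9 (home): buf='WPOECZ' cursor=0
After op 10 (insert('T')): buf='TWPOECZ' cursor=1

Answer: 1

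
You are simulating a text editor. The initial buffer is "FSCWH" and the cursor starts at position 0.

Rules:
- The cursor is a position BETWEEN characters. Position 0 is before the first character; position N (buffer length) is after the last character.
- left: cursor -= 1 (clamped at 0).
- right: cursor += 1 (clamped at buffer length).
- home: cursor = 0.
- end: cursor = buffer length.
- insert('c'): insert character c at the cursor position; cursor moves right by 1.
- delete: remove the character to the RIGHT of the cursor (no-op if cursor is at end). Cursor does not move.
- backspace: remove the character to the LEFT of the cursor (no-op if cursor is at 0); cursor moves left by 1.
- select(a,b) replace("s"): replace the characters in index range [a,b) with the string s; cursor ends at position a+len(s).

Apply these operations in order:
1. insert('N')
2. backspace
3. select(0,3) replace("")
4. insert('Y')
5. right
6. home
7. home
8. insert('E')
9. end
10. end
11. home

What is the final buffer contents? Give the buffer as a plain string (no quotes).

Answer: EYWH

Derivation:
After op 1 (insert('N')): buf='NFSCWH' cursor=1
After op 2 (backspace): buf='FSCWH' cursor=0
After op 3 (select(0,3) replace("")): buf='WH' cursor=0
After op 4 (insert('Y')): buf='YWH' cursor=1
After op 5 (right): buf='YWH' cursor=2
After op 6 (home): buf='YWH' cursor=0
After op 7 (home): buf='YWH' cursor=0
After op 8 (insert('E')): buf='EYWH' cursor=1
After op 9 (end): buf='EYWH' cursor=4
After op 10 (end): buf='EYWH' cursor=4
After op 11 (home): buf='EYWH' cursor=0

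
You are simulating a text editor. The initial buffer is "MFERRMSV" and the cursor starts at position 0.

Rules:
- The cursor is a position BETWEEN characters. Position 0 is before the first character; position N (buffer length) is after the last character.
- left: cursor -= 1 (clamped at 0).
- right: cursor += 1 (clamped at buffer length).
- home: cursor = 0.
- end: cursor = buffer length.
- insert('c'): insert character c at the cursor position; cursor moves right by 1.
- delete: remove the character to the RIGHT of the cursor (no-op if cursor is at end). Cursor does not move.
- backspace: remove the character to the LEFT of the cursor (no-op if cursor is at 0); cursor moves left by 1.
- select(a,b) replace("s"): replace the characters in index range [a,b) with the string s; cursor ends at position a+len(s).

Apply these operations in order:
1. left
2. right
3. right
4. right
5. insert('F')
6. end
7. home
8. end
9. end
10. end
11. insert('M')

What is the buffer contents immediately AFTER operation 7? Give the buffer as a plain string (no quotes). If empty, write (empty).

After op 1 (left): buf='MFERRMSV' cursor=0
After op 2 (right): buf='MFERRMSV' cursor=1
After op 3 (right): buf='MFERRMSV' cursor=2
After op 4 (right): buf='MFERRMSV' cursor=3
After op 5 (insert('F')): buf='MFEFRRMSV' cursor=4
After op 6 (end): buf='MFEFRRMSV' cursor=9
After op 7 (home): buf='MFEFRRMSV' cursor=0

Answer: MFEFRRMSV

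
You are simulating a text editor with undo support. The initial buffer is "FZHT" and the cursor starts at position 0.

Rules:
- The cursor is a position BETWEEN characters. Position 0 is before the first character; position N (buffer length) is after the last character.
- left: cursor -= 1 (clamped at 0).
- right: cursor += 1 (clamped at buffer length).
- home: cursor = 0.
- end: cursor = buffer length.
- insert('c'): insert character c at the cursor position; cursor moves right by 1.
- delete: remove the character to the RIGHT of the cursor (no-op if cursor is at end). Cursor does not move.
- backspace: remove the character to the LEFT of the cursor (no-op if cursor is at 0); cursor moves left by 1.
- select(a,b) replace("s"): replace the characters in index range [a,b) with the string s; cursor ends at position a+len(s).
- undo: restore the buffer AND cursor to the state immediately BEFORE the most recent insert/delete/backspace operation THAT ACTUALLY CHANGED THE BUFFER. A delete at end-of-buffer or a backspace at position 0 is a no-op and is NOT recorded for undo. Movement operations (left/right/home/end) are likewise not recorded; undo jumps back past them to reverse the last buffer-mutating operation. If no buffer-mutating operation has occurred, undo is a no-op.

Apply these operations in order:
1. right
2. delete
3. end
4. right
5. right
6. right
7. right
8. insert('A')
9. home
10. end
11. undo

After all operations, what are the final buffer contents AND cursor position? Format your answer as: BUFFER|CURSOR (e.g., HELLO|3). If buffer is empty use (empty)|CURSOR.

Answer: FHT|3

Derivation:
After op 1 (right): buf='FZHT' cursor=1
After op 2 (delete): buf='FHT' cursor=1
After op 3 (end): buf='FHT' cursor=3
After op 4 (right): buf='FHT' cursor=3
After op 5 (right): buf='FHT' cursor=3
After op 6 (right): buf='FHT' cursor=3
After op 7 (right): buf='FHT' cursor=3
After op 8 (insert('A')): buf='FHTA' cursor=4
After op 9 (home): buf='FHTA' cursor=0
After op 10 (end): buf='FHTA' cursor=4
After op 11 (undo): buf='FHT' cursor=3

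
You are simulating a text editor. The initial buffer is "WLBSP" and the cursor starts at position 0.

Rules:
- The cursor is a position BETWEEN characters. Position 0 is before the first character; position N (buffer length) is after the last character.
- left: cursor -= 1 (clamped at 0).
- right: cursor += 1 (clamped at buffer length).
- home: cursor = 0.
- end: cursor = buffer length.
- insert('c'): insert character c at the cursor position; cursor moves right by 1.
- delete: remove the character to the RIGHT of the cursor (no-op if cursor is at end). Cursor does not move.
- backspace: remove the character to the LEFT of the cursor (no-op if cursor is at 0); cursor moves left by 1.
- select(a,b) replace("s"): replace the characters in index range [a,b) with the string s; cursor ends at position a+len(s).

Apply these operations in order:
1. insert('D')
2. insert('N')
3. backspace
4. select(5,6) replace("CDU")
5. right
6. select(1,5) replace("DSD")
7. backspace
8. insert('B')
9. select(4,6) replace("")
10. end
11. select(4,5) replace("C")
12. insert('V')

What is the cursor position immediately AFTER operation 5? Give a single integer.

After op 1 (insert('D')): buf='DWLBSP' cursor=1
After op 2 (insert('N')): buf='DNWLBSP' cursor=2
After op 3 (backspace): buf='DWLBSP' cursor=1
After op 4 (select(5,6) replace("CDU")): buf='DWLBSCDU' cursor=8
After op 5 (right): buf='DWLBSCDU' cursor=8

Answer: 8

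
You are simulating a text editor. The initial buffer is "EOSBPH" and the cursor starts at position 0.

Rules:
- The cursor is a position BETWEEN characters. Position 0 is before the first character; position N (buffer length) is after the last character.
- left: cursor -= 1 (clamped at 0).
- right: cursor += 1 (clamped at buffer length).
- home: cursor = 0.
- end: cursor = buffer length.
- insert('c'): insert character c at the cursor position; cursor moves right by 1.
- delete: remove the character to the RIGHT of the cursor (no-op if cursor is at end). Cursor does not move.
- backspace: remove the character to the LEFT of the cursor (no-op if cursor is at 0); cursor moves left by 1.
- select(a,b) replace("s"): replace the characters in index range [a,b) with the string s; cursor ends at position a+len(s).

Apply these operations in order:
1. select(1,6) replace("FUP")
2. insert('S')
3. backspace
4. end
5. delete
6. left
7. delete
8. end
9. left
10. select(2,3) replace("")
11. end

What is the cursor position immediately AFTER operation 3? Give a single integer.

After op 1 (select(1,6) replace("FUP")): buf='EFUP' cursor=4
After op 2 (insert('S')): buf='EFUPS' cursor=5
After op 3 (backspace): buf='EFUP' cursor=4

Answer: 4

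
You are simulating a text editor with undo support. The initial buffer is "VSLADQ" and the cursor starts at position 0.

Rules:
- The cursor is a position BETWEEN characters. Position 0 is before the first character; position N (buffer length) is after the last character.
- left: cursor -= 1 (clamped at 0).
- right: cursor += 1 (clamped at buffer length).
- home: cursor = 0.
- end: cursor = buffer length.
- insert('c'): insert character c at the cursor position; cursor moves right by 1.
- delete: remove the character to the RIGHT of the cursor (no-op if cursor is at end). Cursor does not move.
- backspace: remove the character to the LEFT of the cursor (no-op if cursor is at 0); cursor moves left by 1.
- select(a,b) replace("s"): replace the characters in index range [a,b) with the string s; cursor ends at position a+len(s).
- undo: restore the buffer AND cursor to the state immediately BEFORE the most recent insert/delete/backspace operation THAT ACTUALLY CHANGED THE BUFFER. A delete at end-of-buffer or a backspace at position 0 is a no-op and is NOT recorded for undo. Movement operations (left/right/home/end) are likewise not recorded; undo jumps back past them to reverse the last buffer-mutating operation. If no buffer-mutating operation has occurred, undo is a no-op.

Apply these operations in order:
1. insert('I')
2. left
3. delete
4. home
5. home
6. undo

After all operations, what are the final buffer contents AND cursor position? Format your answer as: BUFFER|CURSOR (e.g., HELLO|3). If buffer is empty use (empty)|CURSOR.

Answer: IVSLADQ|0

Derivation:
After op 1 (insert('I')): buf='IVSLADQ' cursor=1
After op 2 (left): buf='IVSLADQ' cursor=0
After op 3 (delete): buf='VSLADQ' cursor=0
After op 4 (home): buf='VSLADQ' cursor=0
After op 5 (home): buf='VSLADQ' cursor=0
After op 6 (undo): buf='IVSLADQ' cursor=0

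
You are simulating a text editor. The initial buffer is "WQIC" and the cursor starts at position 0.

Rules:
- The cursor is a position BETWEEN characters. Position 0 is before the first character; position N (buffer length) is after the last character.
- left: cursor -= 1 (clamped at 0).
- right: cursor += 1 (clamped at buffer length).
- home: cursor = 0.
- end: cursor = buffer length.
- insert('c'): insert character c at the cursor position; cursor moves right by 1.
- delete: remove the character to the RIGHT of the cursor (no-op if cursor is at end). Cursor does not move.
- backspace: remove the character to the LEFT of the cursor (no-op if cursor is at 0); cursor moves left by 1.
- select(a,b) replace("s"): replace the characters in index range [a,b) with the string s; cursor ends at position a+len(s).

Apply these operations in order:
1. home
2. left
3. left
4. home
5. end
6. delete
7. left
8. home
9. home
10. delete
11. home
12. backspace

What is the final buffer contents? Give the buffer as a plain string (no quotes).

Answer: QIC

Derivation:
After op 1 (home): buf='WQIC' cursor=0
After op 2 (left): buf='WQIC' cursor=0
After op 3 (left): buf='WQIC' cursor=0
After op 4 (home): buf='WQIC' cursor=0
After op 5 (end): buf='WQIC' cursor=4
After op 6 (delete): buf='WQIC' cursor=4
After op 7 (left): buf='WQIC' cursor=3
After op 8 (home): buf='WQIC' cursor=0
After op 9 (home): buf='WQIC' cursor=0
After op 10 (delete): buf='QIC' cursor=0
After op 11 (home): buf='QIC' cursor=0
After op 12 (backspace): buf='QIC' cursor=0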